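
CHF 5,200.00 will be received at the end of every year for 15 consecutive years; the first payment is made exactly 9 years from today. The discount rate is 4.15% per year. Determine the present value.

Ordinary annuity of 15 payments, first payment at period 9.
Periodic rate r = 0.0415 per year.
The ordinary-annuity PV formula values the stream one period before the first payment (period 8); discount that back 8 periods:
PV₀ = 5,200 × [1 − (1+r)^−15] / r × (1+r)^−8 = CHF 41,326.38

CHF 41,326.38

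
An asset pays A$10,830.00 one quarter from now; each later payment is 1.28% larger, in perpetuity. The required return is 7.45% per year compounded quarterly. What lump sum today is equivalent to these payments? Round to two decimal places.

A$1,859,227.47

Periodic rate r = 0.0745/4 per quarter.
Growing perpetuity (Gordon): PV = PMT₁ / (r − g) = 10,830 / (r − 0.0128) = A$1,859,227.47.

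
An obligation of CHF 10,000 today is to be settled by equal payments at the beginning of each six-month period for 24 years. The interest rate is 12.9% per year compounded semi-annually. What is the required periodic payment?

Level annuity due; solve PV = PMT × [(1 − (1+r)^−n)/r] × (1+r) for PMT.
Periodic rate r = 0.129/2 per half-year; n is counted in half-years.
With n = 48: PMT = 10,000 / ([(1 − (1+r)^−n)/r] × (1+r)) = CHF 637.66

CHF 637.66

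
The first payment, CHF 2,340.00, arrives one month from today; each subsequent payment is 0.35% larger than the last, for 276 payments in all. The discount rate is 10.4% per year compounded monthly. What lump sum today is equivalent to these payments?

Periodic rate r = 0.104/12 per month; n is counted in months.
Growing ordinary annuity: PV = PMT₁ × [1 − ((1+g)/(1+r))^n] / (r − g) = 2,340 × [1 − ((1+0.0035)/(1+r))^276] / (r − 0.0035) = CHF 343,143.05.

CHF 343,143.05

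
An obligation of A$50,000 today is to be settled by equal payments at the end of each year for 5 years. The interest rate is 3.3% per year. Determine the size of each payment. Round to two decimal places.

A$11,011.42

Level ordinary annuity; solve PV = PMT × [(1 − (1+r)^−n)/r] for PMT.
Periodic rate r = 0.033 per year.
With n = 5: PMT = 50,000 / ([(1 − (1+r)^−n)/r]) = A$11,011.42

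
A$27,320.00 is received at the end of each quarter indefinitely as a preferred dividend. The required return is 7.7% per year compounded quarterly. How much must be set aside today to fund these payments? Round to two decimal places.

A$1,419,220.78

Periodic rate r = 0.077/4 per quarter.
Level perpetuity: PV = PMT / r = 27,320 / (0.077/4) = A$1,419,220.78.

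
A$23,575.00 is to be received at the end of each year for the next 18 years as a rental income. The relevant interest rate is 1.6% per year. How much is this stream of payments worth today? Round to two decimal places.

This is an ordinary annuity: 18 payments of A$23,575.00 at the end of each year.
Periodic rate r = 0.016 per year.
PV = PMT × [(1 − (1+r)^−n)/r] = 23,575 × [1 − (1+r)^−18] / r = A$366,189.32

A$366,189.32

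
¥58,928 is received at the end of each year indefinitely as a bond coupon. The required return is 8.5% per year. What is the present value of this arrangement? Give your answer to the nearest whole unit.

¥693,271

Periodic rate r = 0.085 per year.
Level perpetuity: PV = PMT / r = 58,928 / (0.085) = ¥693,271.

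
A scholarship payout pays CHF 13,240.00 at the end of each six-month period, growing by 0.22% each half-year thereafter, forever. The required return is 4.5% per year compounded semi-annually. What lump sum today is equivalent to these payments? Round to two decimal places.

CHF 652,216.75

Periodic rate r = 0.045/2 per half-year.
Growing perpetuity (Gordon): PV = PMT₁ / (r − g) = 13,240 / (r − 0.0022) = CHF 652,216.75.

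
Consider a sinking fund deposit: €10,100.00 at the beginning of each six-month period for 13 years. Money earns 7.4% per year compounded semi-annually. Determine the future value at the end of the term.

This is an annuity due: 26 deposits of €10,100.00 at the beginning of each six-month period.
Periodic rate r = 0.074/2 per half-year; n is counted in half-years.
FV = PMT × [((1+r)^n − 1)/r] × (1+r) = 10,100 × [(1+r)^26 − 1] / r × (1+r) = €444,951.66

€444,951.66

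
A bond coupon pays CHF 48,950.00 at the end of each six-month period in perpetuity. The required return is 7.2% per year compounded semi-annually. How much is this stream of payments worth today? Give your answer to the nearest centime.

CHF 1,359,722.22

Periodic rate r = 0.072/2 per half-year.
Level perpetuity: PV = PMT / r = 48,950 / (0.072/2) = CHF 1,359,722.22.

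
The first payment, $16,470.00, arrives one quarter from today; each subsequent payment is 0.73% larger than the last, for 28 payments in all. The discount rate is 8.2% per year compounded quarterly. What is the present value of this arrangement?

$381,159.04

Periodic rate r = 0.082/4 per quarter; n is counted in quarters.
Growing ordinary annuity: PV = PMT₁ × [1 − ((1+g)/(1+r))^n] / (r − g) = 16,470 × [1 − ((1+0.0073)/(1+r))^28] / (r − 0.0073) = $381,159.04.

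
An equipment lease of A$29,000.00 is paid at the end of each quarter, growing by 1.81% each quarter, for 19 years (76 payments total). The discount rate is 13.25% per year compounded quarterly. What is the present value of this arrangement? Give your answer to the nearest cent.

A$1,296,190.46

Periodic rate r = 0.1325/4 per quarter; n is counted in quarters.
Growing ordinary annuity: PV = PMT₁ × [1 − ((1+g)/(1+r))^n] / (r − g) = 29,000 × [1 − ((1+0.0181)/(1+r))^76] / (r − 0.0181) = A$1,296,190.46.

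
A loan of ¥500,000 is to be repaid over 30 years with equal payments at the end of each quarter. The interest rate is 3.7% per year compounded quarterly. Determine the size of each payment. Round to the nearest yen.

¥6,916

Level ordinary annuity; solve PV = PMT × [(1 − (1+r)^−n)/r] for PMT.
Periodic rate r = 0.037/4 per quarter; n is counted in quarters.
With n = 120: PMT = 500,000 / ([(1 − (1+r)^−n)/r]) = ¥6,916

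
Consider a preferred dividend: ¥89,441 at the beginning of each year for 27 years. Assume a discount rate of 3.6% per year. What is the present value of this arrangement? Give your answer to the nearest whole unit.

This is an annuity due: 27 payments of ¥89,441 at the beginning of each year.
Periodic rate r = 0.036 per year.
PV = PMT × [(1 − (1+r)^−n)/r] × (1+r) = 89,441 × [1 − (1+r)^−27] / r × (1+r) = ¥1,583,354

¥1,583,354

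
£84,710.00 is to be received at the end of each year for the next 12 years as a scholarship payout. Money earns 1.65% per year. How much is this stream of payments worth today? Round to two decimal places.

£915,399.68

This is an ordinary annuity: 12 payments of £84,710.00 at the end of each year.
Periodic rate r = 0.0165 per year.
PV = PMT × [(1 − (1+r)^−n)/r] = 84,710 × [1 − (1+r)^−12] / r = £915,399.68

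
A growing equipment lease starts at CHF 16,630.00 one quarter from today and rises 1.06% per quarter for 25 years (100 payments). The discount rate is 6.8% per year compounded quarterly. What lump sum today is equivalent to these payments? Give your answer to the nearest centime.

Periodic rate r = 0.068/4 per quarter; n is counted in quarters.
Growing ordinary annuity: PV = PMT₁ × [1 − ((1+g)/(1+r))^n] / (r − g) = 16,630 × [1 − ((1+0.0106)/(1+r))^100] / (r − 0.0106) = CHF 1,216,315.52.

CHF 1,216,315.52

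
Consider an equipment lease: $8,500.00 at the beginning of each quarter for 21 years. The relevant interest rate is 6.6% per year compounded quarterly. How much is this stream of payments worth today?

$391,210.59

This is an annuity due: 84 payments of $8,500.00 at the beginning of each quarter.
Periodic rate r = 0.066/4 per quarter; n is counted in quarters.
PV = PMT × [(1 − (1+r)^−n)/r] × (1+r) = 8,500 × [1 − (1+r)^−84] / r × (1+r) = $391,210.59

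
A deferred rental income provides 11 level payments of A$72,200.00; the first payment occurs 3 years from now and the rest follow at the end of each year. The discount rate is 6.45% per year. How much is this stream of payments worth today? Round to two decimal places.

A$491,150.78

Ordinary annuity of 11 payments, first payment at period 3.
Periodic rate r = 0.0645 per year.
The ordinary-annuity PV formula values the stream one period before the first payment (period 2); discount that back 2 periods:
PV₀ = 72,200 × [1 − (1+r)^−11] / r × (1+r)^−2 = A$491,150.78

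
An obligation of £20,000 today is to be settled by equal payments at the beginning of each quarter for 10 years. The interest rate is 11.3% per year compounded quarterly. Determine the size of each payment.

£817.84

Level annuity due; solve PV = PMT × [(1 − (1+r)^−n)/r] × (1+r) for PMT.
Periodic rate r = 0.113/4 per quarter; n is counted in quarters.
With n = 40: PMT = 20,000 / ([(1 − (1+r)^−n)/r] × (1+r)) = £817.84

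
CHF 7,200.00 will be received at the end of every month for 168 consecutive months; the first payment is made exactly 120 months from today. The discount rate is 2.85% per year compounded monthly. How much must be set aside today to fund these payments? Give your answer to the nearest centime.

Ordinary annuity of 168 payments, first payment at period 120.
Periodic rate r = 0.0285/12 per month; n is counted in months.
The ordinary-annuity PV formula values the stream one period before the first payment (period 119); discount that back 119 periods:
PV₀ = 7,200 × [1 − (1+r)^−168] / r × (1+r)^−119 = CHF 751,382.03

CHF 751,382.03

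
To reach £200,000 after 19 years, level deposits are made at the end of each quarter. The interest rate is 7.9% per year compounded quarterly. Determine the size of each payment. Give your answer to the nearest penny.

Level ordinary annuity; solve FV = PMT × [((1+r)^n − 1)/r] for PMT.
Periodic rate r = 0.079/4 per quarter; n is counted in quarters.
With n = 76: PMT = 200,000 / ([((1+r)^n − 1)/r]) = £1,154.63

£1,154.63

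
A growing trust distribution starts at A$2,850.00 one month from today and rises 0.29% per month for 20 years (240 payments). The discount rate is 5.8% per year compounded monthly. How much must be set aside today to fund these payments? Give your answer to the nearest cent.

A$545,595.83

Periodic rate r = 0.058/12 per month; n is counted in months.
Growing ordinary annuity: PV = PMT₁ × [1 − ((1+g)/(1+r))^n] / (r − g) = 2,850 × [1 − ((1+0.0029)/(1+r))^240] / (r − 0.0029) = A$545,595.83.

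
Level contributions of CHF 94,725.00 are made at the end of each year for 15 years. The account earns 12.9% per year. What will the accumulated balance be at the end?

This is an ordinary annuity: 15 deposits of CHF 94,725.00 at the end of each year.
Periodic rate r = 0.129 per year.
FV = PMT × [((1+r)^n − 1)/r] = 94,725 × [(1+r)^15 − 1] / r = CHF 3,797,636.43

CHF 3,797,636.43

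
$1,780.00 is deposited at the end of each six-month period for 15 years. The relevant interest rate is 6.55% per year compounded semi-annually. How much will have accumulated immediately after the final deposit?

This is an ordinary annuity: 30 deposits of $1,780.00 at the end of each six-month period.
Periodic rate r = 0.0655/2 per half-year; n is counted in half-years.
FV = PMT × [((1+r)^n − 1)/r] = 1,780 × [(1+r)^30 − 1] / r = $88,559.58

$88,559.58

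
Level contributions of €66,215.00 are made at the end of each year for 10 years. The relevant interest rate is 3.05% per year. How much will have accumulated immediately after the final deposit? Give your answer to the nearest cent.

€760,831.01

This is an ordinary annuity: 10 deposits of €66,215.00 at the end of each year.
Periodic rate r = 0.0305 per year.
FV = PMT × [((1+r)^n − 1)/r] = 66,215 × [(1+r)^10 − 1] / r = €760,831.01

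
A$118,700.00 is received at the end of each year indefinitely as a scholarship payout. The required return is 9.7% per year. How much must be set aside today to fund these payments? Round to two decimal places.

Periodic rate r = 0.097 per year.
Level perpetuity: PV = PMT / r = 118,700 / (0.097) = A$1,223,711.34.

A$1,223,711.34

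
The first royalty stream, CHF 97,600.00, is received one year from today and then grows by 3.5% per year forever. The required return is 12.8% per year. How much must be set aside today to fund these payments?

CHF 1,049,462.37

Periodic rate r = 0.128 per year.
Growing perpetuity (Gordon): PV = PMT₁ / (r − g) = 97,600 / (r − 0.035) = CHF 1,049,462.37.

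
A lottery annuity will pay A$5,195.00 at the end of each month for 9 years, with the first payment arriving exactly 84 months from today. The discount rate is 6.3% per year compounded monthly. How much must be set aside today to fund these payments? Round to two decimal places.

Ordinary annuity of 108 payments, first payment at period 84.
Periodic rate r = 0.063/12 per month; n is counted in months.
The ordinary-annuity PV formula values the stream one period before the first payment (period 83); discount that back 83 periods:
PV₀ = 5,195 × [1 − (1+r)^−108] / r × (1+r)^−83 = A$276,754.29

A$276,754.29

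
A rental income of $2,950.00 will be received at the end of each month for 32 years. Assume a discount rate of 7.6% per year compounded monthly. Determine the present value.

This is an ordinary annuity: 384 payments of $2,950.00 at the end of each month.
Periodic rate r = 0.076/12 per month; n is counted in months.
PV = PMT × [(1 − (1+r)^−n)/r] = 2,950 × [1 − (1+r)^−384] / r = $424,549.72

$424,549.72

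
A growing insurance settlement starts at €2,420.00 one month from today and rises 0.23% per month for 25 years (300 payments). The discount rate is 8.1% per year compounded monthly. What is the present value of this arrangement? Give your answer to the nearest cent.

€399,846.59

Periodic rate r = 0.081/12 per month; n is counted in months.
Growing ordinary annuity: PV = PMT₁ × [1 − ((1+g)/(1+r))^n] / (r − g) = 2,420 × [1 − ((1+0.0023)/(1+r))^300] / (r − 0.0023) = €399,846.59.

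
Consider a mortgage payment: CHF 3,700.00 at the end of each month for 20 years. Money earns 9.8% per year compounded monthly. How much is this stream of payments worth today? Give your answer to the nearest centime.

This is an ordinary annuity: 240 payments of CHF 3,700.00 at the end of each month.
Periodic rate r = 0.098/12 per month; n is counted in months.
PV = PMT × [(1 − (1+r)^−n)/r] = 3,700 × [1 − (1+r)^−240] / r = CHF 388,733.72

CHF 388,733.72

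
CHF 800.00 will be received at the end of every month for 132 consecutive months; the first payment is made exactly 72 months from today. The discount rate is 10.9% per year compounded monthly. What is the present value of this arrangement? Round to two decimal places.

CHF 32,298.03

Ordinary annuity of 132 payments, first payment at period 72.
Periodic rate r = 0.109/12 per month; n is counted in months.
The ordinary-annuity PV formula values the stream one period before the first payment (period 71); discount that back 71 periods:
PV₀ = 800 × [1 − (1+r)^−132] / r × (1+r)^−71 = CHF 32,298.03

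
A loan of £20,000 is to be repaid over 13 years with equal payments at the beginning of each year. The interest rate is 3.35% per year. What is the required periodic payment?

£1,860.60

Level annuity due; solve PV = PMT × [(1 − (1+r)^−n)/r] × (1+r) for PMT.
Periodic rate r = 0.0335 per year.
With n = 13: PMT = 20,000 / ([(1 − (1+r)^−n)/r] × (1+r)) = £1,860.60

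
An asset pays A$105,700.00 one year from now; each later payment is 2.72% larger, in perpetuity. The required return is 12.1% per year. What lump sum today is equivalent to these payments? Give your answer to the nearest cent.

Periodic rate r = 0.121 per year.
Growing perpetuity (Gordon): PV = PMT₁ / (r − g) = 105,700 / (r − 0.0272) = A$1,126,865.67.

A$1,126,865.67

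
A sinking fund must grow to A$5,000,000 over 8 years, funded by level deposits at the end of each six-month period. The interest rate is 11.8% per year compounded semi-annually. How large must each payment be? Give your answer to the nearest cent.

A$196,368.60

Level ordinary annuity; solve FV = PMT × [((1+r)^n − 1)/r] for PMT.
Periodic rate r = 0.118/2 per half-year; n is counted in half-years.
With n = 16: PMT = 5,000,000 / ([((1+r)^n − 1)/r]) = A$196,368.60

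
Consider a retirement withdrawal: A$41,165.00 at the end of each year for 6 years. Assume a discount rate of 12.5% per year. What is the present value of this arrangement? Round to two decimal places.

This is an ordinary annuity: 6 payments of A$41,165.00 at the end of each year.
Periodic rate r = 0.125 per year.
PV = PMT × [(1 − (1+r)^−n)/r] = 41,165 × [1 − (1+r)^−6] / r = A$166,876.26

A$166,876.26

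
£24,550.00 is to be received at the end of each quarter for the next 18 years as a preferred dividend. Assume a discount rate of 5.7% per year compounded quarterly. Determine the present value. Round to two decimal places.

This is an ordinary annuity: 72 payments of £24,550.00 at the end of each quarter.
Periodic rate r = 0.057/4 per quarter; n is counted in quarters.
PV = PMT × [(1 − (1+r)^−n)/r] = 24,550 × [1 − (1+r)^−72] / r = £1,100,799.76

£1,100,799.76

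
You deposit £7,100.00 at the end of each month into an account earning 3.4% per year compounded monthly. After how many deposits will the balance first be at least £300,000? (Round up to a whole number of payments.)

40 payments

Periodic rate r = 0.034/12 per month; n is counted in months.
Ordinary annuity FV: 300,000 = 7,100 × [((1+r)^n − 1)/r].
(1+r)^n = 1 + 300,000 × r / 7,100, so n = ln(1 + 300,000·r/7,100) / ln(1+r) = 39.97.
Round up to a whole number of payments: n = 40.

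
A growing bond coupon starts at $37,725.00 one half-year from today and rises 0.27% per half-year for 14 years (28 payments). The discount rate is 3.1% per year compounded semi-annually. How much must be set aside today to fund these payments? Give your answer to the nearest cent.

Periodic rate r = 0.031/2 per half-year; n is counted in half-years.
Growing ordinary annuity: PV = PMT₁ × [1 − ((1+g)/(1+r))^n] / (r − g) = 37,725 × [1 − ((1+0.0027)/(1+r))^28] / (r − 0.0027) = $881,078.17.

$881,078.17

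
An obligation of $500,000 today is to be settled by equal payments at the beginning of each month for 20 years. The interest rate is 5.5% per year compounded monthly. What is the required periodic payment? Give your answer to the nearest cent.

$3,423.74

Level annuity due; solve PV = PMT × [(1 − (1+r)^−n)/r] × (1+r) for PMT.
Periodic rate r = 0.055/12 per month; n is counted in months.
With n = 240: PMT = 500,000 / ([(1 − (1+r)^−n)/r] × (1+r)) = $3,423.74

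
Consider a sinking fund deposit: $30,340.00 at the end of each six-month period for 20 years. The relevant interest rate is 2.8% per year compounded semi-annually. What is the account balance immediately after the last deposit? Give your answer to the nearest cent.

$1,612,108.18

This is an ordinary annuity: 40 deposits of $30,340.00 at the end of each six-month period.
Periodic rate r = 0.028/2 per half-year; n is counted in half-years.
FV = PMT × [((1+r)^n − 1)/r] = 30,340 × [(1+r)^40 − 1] / r = $1,612,108.18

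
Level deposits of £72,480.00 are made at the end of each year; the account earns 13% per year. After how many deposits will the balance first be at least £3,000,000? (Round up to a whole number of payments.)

Periodic rate r = 0.13 per year.
Ordinary annuity FV: 3,000,000 = 72,480 × [((1+r)^n − 1)/r].
(1+r)^n = 1 + 3,000,000 × r / 72,480, so n = ln(1 + 3,000,000·r/72,480) / ln(1+r) = 15.16.
Round up to a whole number of payments: n = 16.

16 payments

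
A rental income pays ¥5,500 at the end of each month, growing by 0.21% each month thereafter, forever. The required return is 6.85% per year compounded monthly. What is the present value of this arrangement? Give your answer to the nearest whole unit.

¥1,524,249

Periodic rate r = 0.0685/12 per month.
Growing perpetuity (Gordon): PV = PMT₁ / (r − g) = 5,500 / (r − 0.0021) = ¥1,524,249.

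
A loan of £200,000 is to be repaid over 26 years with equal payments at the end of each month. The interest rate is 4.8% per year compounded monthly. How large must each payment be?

Level ordinary annuity; solve PV = PMT × [(1 − (1+r)^−n)/r] for PMT.
Periodic rate r = 0.048/12 per month; n is counted in months.
With n = 312: PMT = 200,000 / ([(1 − (1+r)^−n)/r]) = £1,123.27

£1,123.27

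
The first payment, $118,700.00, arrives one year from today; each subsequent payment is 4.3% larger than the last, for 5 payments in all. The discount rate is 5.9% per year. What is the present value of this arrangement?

$543,753.56

Periodic rate r = 0.059 per year.
Growing ordinary annuity: PV = PMT₁ × [1 − ((1+g)/(1+r))^n] / (r − g) = 118,700 × [1 − ((1+0.043)/(1+r))^5] / (r − 0.043) = $543,753.56.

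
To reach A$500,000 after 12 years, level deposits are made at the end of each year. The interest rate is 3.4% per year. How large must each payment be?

Level ordinary annuity; solve FV = PMT × [((1+r)^n − 1)/r] for PMT.
Periodic rate r = 0.034 per year.
With n = 12: PMT = 500,000 / ([((1+r)^n − 1)/r]) = A$34,437.92

A$34,437.92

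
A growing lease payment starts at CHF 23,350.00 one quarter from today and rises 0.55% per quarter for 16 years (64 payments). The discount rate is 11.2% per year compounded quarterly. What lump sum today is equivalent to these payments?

CHF 786,011.35

Periodic rate r = 0.112/4 per quarter; n is counted in quarters.
Growing ordinary annuity: PV = PMT₁ × [1 − ((1+g)/(1+r))^n] / (r − g) = 23,350 × [1 − ((1+0.0055)/(1+r))^64] / (r − 0.0055) = CHF 786,011.35.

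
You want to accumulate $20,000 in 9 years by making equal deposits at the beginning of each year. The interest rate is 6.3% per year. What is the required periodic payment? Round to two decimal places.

Level annuity due; solve FV = PMT × [((1+r)^n − 1)/r] × (1+r) for PMT.
Periodic rate r = 0.063 per year.
With n = 9: PMT = 20,000 / ([((1+r)^n − 1)/r] × (1+r)) = $1,617.08

$1,617.08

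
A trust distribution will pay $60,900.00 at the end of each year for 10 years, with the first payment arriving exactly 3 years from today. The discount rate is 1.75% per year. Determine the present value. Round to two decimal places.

$535,362.82

Ordinary annuity of 10 payments, first payment at period 3.
Periodic rate r = 0.0175 per year.
The ordinary-annuity PV formula values the stream one period before the first payment (period 2); discount that back 2 periods:
PV₀ = 60,900 × [1 − (1+r)^−10] / r × (1+r)^−2 = $535,362.82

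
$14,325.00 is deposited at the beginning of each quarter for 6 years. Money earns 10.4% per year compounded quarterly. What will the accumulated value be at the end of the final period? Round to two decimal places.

This is an annuity due: 24 deposits of $14,325.00 at the beginning of each quarter.
Periodic rate r = 0.104/4 per quarter; n is counted in quarters.
FV = PMT × [((1+r)^n − 1)/r] × (1+r) = 14,325 × [(1+r)^24 − 1] / r × (1+r) = $481,372.68

$481,372.68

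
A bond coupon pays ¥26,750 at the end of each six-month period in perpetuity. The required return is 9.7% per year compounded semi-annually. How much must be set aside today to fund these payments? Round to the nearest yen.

Periodic rate r = 0.097/2 per half-year.
Level perpetuity: PV = PMT / r = 26,750 / (0.097/2) = ¥551,546.

¥551,546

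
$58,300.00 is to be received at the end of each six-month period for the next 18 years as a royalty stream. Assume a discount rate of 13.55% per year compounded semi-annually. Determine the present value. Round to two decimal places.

This is an ordinary annuity: 36 payments of $58,300.00 at the end of each six-month period.
Periodic rate r = 0.1355/2 per half-year; n is counted in half-years.
PV = PMT × [(1 − (1+r)^−n)/r] = 58,300 × [1 − (1+r)^−36] / r = $779,260.80

$779,260.80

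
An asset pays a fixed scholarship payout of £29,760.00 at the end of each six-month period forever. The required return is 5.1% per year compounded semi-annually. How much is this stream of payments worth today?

Periodic rate r = 0.051/2 per half-year.
Level perpetuity: PV = PMT / r = 29,760 / (0.051/2) = £1,167,058.82.

£1,167,058.82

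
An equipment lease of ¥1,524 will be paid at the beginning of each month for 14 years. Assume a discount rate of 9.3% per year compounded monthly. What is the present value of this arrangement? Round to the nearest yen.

This is an annuity due: 168 payments of ¥1,524 at the beginning of each month.
Periodic rate r = 0.093/12 per month; n is counted in months.
PV = PMT × [(1 − (1+r)^−n)/r] × (1+r) = 1,524 × [1 − (1+r)^−168] / r × (1+r) = ¥143,998

¥143,998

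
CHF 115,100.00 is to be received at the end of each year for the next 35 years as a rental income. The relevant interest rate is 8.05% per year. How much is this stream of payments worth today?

This is an ordinary annuity: 35 payments of CHF 115,100.00 at the end of each year.
Periodic rate r = 0.0805 per year.
PV = PMT × [(1 − (1+r)^−n)/r] = 115,100 × [1 − (1+r)^−35] / r = CHF 1,334,662.86

CHF 1,334,662.86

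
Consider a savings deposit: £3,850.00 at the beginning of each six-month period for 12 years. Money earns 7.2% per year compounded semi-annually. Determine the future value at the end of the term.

This is an annuity due: 24 deposits of £3,850.00 at the beginning of each six-month period.
Periodic rate r = 0.072/2 per half-year; n is counted in half-years.
FV = PMT × [((1+r)^n − 1)/r] × (1+r) = 3,850 × [(1+r)^24 − 1] / r × (1+r) = £148,117.52

£148,117.52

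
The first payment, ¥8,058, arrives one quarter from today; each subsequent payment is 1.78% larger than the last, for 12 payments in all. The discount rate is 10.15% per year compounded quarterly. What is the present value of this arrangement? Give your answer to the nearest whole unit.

¥90,564

Periodic rate r = 0.1015/4 per quarter; n is counted in quarters.
Growing ordinary annuity: PV = PMT₁ × [1 − ((1+g)/(1+r))^n] / (r − g) = 8,058 × [1 − ((1+0.0178)/(1+r))^12] / (r − 0.0178) = ¥90,564.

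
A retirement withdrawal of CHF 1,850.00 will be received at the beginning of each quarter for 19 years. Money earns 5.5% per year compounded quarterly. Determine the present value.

CHF 88,083.57

This is an annuity due: 76 payments of CHF 1,850.00 at the beginning of each quarter.
Periodic rate r = 0.055/4 per quarter; n is counted in quarters.
PV = PMT × [(1 − (1+r)^−n)/r] × (1+r) = 1,850 × [1 − (1+r)^−76] / r × (1+r) = CHF 88,083.57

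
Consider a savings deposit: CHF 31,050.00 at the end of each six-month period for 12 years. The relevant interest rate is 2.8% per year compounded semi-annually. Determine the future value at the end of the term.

CHF 878,453.24

This is an ordinary annuity: 24 deposits of CHF 31,050.00 at the end of each six-month period.
Periodic rate r = 0.028/2 per half-year; n is counted in half-years.
FV = PMT × [((1+r)^n − 1)/r] = 31,050 × [(1+r)^24 − 1] / r = CHF 878,453.24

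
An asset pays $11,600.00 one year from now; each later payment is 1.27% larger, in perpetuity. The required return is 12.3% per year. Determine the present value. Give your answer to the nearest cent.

Periodic rate r = 0.123 per year.
Growing perpetuity (Gordon): PV = PMT₁ / (r − g) = 11,600 / (r − 0.0127) = $105,167.72.

$105,167.72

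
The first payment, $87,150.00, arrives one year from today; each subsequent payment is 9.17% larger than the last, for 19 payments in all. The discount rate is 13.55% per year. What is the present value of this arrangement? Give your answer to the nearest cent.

Periodic rate r = 0.1355 per year.
Growing ordinary annuity: PV = PMT₁ × [1 − ((1+g)/(1+r))^n] / (r − g) = 87,150 × [1 − ((1+0.0917)/(1+r))^19] / (r − 0.0917) = $1,047,401.39.

$1,047,401.39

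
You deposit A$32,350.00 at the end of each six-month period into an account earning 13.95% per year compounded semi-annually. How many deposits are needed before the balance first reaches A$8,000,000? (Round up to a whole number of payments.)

Periodic rate r = 0.1395/2 per half-year; n is counted in half-years.
Ordinary annuity FV: 8,000,000 = 32,350 × [((1+r)^n − 1)/r].
(1+r)^n = 1 + 8,000,000 × r / 32,350, so n = ln(1 + 8,000,000·r/32,350) / ln(1+r) = 43.07.
Round up to a whole number of payments: n = 44.

44 payments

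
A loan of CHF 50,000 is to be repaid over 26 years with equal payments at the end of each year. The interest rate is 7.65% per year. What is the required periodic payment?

CHF 4,484.74

Level ordinary annuity; solve PV = PMT × [(1 − (1+r)^−n)/r] for PMT.
Periodic rate r = 0.0765 per year.
With n = 26: PMT = 50,000 / ([(1 − (1+r)^−n)/r]) = CHF 4,484.74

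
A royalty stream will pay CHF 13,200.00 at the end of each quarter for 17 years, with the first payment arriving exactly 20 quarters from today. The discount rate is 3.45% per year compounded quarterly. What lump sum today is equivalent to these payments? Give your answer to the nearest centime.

CHF 575,035.81

Ordinary annuity of 68 payments, first payment at period 20.
Periodic rate r = 0.0345/4 per quarter; n is counted in quarters.
The ordinary-annuity PV formula values the stream one period before the first payment (period 19); discount that back 19 periods:
PV₀ = 13,200 × [1 − (1+r)^−68] / r × (1+r)^−19 = CHF 575,035.81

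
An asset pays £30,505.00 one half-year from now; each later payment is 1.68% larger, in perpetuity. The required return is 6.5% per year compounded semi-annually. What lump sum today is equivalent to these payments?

Periodic rate r = 0.065/2 per half-year.
Growing perpetuity (Gordon): PV = PMT₁ / (r − g) = 30,505 / (r − 0.0168) = £1,942,993.63.

£1,942,993.63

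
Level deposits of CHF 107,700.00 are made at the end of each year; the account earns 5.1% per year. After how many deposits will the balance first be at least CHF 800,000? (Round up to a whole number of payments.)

Periodic rate r = 0.051 per year.
Ordinary annuity FV: 800,000 = 107,700 × [((1+r)^n − 1)/r].
(1+r)^n = 1 + 800,000 × r / 107,700, so n = ln(1 + 800,000·r/107,700) / ln(1+r) = 6.46.
Round up to a whole number of payments: n = 7.

7 payments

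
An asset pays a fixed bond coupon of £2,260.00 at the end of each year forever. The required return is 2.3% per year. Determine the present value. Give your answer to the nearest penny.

Periodic rate r = 0.023 per year.
Level perpetuity: PV = PMT / r = 2,260 / (0.023) = £98,260.87.

£98,260.87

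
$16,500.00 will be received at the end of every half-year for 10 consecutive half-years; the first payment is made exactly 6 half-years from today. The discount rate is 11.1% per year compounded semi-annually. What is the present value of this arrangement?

Ordinary annuity of 10 payments, first payment at period 6.
Periodic rate r = 0.111/2 per half-year; n is counted in half-years.
The ordinary-annuity PV formula values the stream one period before the first payment (period 5); discount that back 5 periods:
PV₀ = 16,500 × [1 − (1+r)^−10] / r × (1+r)^−5 = $94,707.94

$94,707.94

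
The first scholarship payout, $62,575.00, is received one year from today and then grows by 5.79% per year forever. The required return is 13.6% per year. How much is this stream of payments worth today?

Periodic rate r = 0.136 per year.
Growing perpetuity (Gordon): PV = PMT₁ / (r − g) = 62,575 / (r − 0.0579) = $801,216.39.

$801,216.39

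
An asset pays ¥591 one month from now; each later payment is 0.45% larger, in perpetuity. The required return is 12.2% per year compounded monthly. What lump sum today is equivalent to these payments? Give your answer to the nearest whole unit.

¥104,294

Periodic rate r = 0.122/12 per month.
Growing perpetuity (Gordon): PV = PMT₁ / (r − g) = 591 / (r − 0.0045) = ¥104,294.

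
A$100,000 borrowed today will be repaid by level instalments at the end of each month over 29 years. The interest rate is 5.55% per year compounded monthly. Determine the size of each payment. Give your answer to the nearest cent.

Level ordinary annuity; solve PV = PMT × [(1 − (1+r)^−n)/r] for PMT.
Periodic rate r = 0.0555/12 per month; n is counted in months.
With n = 348: PMT = 100,000 / ([(1 − (1+r)^−n)/r]) = A$578.65

A$578.65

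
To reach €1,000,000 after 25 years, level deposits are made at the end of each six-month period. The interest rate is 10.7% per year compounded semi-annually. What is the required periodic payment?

Level ordinary annuity; solve FV = PMT × [((1+r)^n − 1)/r] for PMT.
Periodic rate r = 0.107/2 per half-year; n is counted in half-years.
With n = 50: PMT = 1,000,000 / ([((1+r)^n − 1)/r]) = €4,265.20

€4,265.20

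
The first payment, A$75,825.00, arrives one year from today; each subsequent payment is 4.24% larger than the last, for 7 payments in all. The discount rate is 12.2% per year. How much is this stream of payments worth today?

A$383,473.30

Periodic rate r = 0.122 per year.
Growing ordinary annuity: PV = PMT₁ × [1 − ((1+g)/(1+r))^n] / (r − g) = 75,825 × [1 − ((1+0.0424)/(1+r))^7] / (r − 0.0424) = A$383,473.30.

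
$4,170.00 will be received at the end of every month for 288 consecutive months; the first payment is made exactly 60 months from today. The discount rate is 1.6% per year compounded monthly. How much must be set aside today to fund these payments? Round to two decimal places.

$921,361.20

Ordinary annuity of 288 payments, first payment at period 60.
Periodic rate r = 0.016/12 per month; n is counted in months.
The ordinary-annuity PV formula values the stream one period before the first payment (period 59); discount that back 59 periods:
PV₀ = 4,170 × [1 − (1+r)^−288] / r × (1+r)^−59 = $921,361.20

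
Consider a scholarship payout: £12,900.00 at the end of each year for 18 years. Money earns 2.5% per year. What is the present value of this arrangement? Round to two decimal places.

£185,158.39

This is an ordinary annuity: 18 payments of £12,900.00 at the end of each year.
Periodic rate r = 0.025 per year.
PV = PMT × [(1 − (1+r)^−n)/r] = 12,900 × [1 − (1+r)^−18] / r = £185,158.39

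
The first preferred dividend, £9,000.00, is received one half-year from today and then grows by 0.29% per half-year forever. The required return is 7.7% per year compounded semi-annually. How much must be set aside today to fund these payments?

Periodic rate r = 0.077/2 per half-year.
Growing perpetuity (Gordon): PV = PMT₁ / (r − g) = 9,000 / (r − 0.0029) = £252,808.99.

£252,808.99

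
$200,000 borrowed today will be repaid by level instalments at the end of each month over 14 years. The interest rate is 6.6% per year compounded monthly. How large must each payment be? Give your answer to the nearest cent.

$1,827.04

Level ordinary annuity; solve PV = PMT × [(1 − (1+r)^−n)/r] for PMT.
Periodic rate r = 0.066/12 per month; n is counted in months.
With n = 168: PMT = 200,000 / ([(1 − (1+r)^−n)/r]) = $1,827.04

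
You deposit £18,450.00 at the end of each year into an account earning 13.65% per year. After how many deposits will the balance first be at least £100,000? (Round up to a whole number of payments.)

Periodic rate r = 0.1365 per year.
Ordinary annuity FV: 100,000 = 18,450 × [((1+r)^n − 1)/r].
(1+r)^n = 1 + 100,000 × r / 18,450, so n = ln(1 + 100,000·r/18,450) / ln(1+r) = 4.33.
Round up to a whole number of payments: n = 5.

5 payments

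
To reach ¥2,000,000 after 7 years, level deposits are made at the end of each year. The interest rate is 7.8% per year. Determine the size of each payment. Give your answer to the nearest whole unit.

¥225,521

Level ordinary annuity; solve FV = PMT × [((1+r)^n − 1)/r] for PMT.
Periodic rate r = 0.078 per year.
With n = 7: PMT = 2,000,000 / ([((1+r)^n − 1)/r]) = ¥225,521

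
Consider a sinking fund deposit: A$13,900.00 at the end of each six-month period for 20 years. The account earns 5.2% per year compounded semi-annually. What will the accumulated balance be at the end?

A$957,958.65

This is an ordinary annuity: 40 deposits of A$13,900.00 at the end of each six-month period.
Periodic rate r = 0.052/2 per half-year; n is counted in half-years.
FV = PMT × [((1+r)^n − 1)/r] = 13,900 × [(1+r)^40 − 1] / r = A$957,958.65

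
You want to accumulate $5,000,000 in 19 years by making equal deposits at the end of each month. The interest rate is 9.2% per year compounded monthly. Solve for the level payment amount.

Level ordinary annuity; solve FV = PMT × [((1+r)^n − 1)/r] for PMT.
Periodic rate r = 0.092/12 per month; n is counted in months.
With n = 228: PMT = 5,000,000 / ([((1+r)^n − 1)/r]) = $8,147.46

$8,147.46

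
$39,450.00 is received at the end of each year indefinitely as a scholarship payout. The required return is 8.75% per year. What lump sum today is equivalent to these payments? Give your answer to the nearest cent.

Periodic rate r = 0.0875 per year.
Level perpetuity: PV = PMT / r = 39,450 / (0.0875) = $450,857.14.

$450,857.14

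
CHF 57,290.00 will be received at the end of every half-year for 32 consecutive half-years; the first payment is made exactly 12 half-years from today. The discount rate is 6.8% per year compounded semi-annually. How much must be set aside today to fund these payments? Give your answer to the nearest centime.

Ordinary annuity of 32 payments, first payment at period 12.
Periodic rate r = 0.068/2 per half-year; n is counted in half-years.
The ordinary-annuity PV formula values the stream one period before the first payment (period 11); discount that back 11 periods:
PV₀ = 57,290 × [1 − (1+r)^−32] / r × (1+r)^−11 = CHF 766,326.69

CHF 766,326.69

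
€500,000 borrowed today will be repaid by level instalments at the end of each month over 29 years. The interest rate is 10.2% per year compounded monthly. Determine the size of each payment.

€4,485.85

Level ordinary annuity; solve PV = PMT × [(1 − (1+r)^−n)/r] for PMT.
Periodic rate r = 0.102/12 per month; n is counted in months.
With n = 348: PMT = 500,000 / ([(1 − (1+r)^−n)/r]) = €4,485.85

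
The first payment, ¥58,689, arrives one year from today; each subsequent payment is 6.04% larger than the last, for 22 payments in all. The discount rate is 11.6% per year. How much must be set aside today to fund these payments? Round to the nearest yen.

¥712,629

Periodic rate r = 0.116 per year.
Growing ordinary annuity: PV = PMT₁ × [1 − ((1+g)/(1+r))^n] / (r − g) = 58,689 × [1 − ((1+0.0604)/(1+r))^22] / (r − 0.0604) = ¥712,629.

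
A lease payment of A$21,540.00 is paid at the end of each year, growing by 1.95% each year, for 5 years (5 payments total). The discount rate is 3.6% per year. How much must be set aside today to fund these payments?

A$100,698.46

Periodic rate r = 0.036 per year.
Growing ordinary annuity: PV = PMT₁ × [1 − ((1+g)/(1+r))^n] / (r − g) = 21,540 × [1 − ((1+0.0195)/(1+r))^5] / (r − 0.0195) = A$100,698.46.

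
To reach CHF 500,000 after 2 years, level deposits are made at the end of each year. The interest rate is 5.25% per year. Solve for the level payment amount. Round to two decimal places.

Level ordinary annuity; solve FV = PMT × [((1+r)^n − 1)/r] for PMT.
Periodic rate r = 0.0525 per year.
With n = 2: PMT = 500,000 / ([((1+r)^n − 1)/r]) = CHF 243,605.36

CHF 243,605.36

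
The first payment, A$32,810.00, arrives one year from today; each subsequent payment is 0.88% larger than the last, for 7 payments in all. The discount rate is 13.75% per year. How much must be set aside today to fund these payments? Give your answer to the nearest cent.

A$144,931.25

Periodic rate r = 0.1375 per year.
Growing ordinary annuity: PV = PMT₁ × [1 − ((1+g)/(1+r))^n] / (r − g) = 32,810 × [1 − ((1+0.0088)/(1+r))^7] / (r − 0.0088) = A$144,931.25.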